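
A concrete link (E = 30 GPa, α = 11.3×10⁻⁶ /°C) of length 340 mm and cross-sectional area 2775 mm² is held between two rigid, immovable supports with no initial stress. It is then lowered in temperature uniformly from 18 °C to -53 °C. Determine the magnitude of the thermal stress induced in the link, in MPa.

σ ≈ 24.1 MPa (tensile)

Because both ends are immovable the net strain is zero, and the suppressed thermal strain is αΔT = 11.3×10⁻⁶ × 71 = 802.3×10⁻⁶.
The stress required to suppress this strain is σ = Eε = 30×10³ × 802.3×10⁻⁶ = 24.07 MPa, tensile since the link is trying to contract.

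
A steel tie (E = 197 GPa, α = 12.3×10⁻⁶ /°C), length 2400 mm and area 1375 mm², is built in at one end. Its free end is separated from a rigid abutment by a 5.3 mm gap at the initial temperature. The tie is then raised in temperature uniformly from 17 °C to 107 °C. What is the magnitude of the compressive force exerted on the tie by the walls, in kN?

P ≈ 0 kN

Free thermal elongation = αΔT L = 12.3×10⁻⁶ × 90 × 2400 = 2.657 mm.
This is smaller than the 5.3 mm clearance, so the tie expands freely without reaching the stop — the stress is zero.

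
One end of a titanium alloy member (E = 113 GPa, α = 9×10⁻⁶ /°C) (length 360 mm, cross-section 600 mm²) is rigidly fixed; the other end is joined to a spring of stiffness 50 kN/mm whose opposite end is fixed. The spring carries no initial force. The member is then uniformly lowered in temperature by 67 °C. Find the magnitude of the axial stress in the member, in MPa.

σ ≈ 14.3 MPa (tensile)

If the spring were absent the member would shorten by αΔT L = 9×10⁻⁶ × 67 × 360 = 0.2171 mm.
With a force P in the spring, the elastic change of the member is PL/(AE) and that of the spring is P/k; compatibility requires their sum to equal δ_free.
P [ L/(AE) + 1/k ] = δ_free → P [ 360/(600×113×10³) + 1/(50×10³) ] = 0.2171.
P = 0.2171 / 2.531×10⁻⁵ = 8577 N.
σ = P/A = 8577/600 = 14.29 MPa.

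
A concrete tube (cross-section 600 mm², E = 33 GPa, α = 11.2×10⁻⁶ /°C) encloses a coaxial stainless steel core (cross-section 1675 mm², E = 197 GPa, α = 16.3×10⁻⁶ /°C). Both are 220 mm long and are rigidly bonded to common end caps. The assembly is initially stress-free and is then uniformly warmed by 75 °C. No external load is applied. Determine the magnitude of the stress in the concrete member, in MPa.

σ ≈ 11.9 MPa (tensile)

Equilibrium of a rigid end plate with no external load gives equal and opposite internal forces ±P in the two members. Since α_{stainless steel} > α_{concrete}, heating drives the stainless steel into compression and the concrete into tension.
Equating the net (thermal + elastic) strains gives |α₁ − α₂|·ΔT = P·[1/(A₁E₁) + 1/(A₂E₂)].
|α₁ − α₂|·ΔT = 5.1×10⁻⁶ × 75 = 0.0003825.
1/(A₁E₁) + 1/(A₂E₂) = 1/(600×33×10³) + 1/(1675×197×10³) = 5.354×10⁻⁸ N⁻¹.
So P = 0.0003825 / 5.354×10⁻⁸ = 7.145 kN.
σ_{concrete} = P/A₁ = 7145/600 = 11.91 MPa, tensile.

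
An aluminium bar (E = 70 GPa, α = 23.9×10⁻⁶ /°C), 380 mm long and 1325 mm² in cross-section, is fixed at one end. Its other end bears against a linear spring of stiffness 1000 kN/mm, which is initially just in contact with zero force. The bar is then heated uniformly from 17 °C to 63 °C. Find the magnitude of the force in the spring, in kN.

Free thermal expansion: δ_free = αΔT L = 23.9×10⁻⁶ × 46 × 380 = 0.4178 mm.
With a force P in the spring, the elastic change of the bar is PL/(AE) and that of the spring is P/k; compatibility requires their sum to equal δ_free.
So P = δ_free / [L/(AE) + 1/k] = 0.4178 / [ 380/(1325×70×10³) + 1/(1000×10³) ].
P = 0.4178 / 5.097×10⁻⁶ = 81960 N.

P ≈ 82 kN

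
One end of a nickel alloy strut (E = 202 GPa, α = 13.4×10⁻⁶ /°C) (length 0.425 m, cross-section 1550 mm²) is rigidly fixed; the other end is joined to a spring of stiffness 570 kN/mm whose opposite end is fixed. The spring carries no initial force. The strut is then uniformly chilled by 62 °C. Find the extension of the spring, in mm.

δ ≈ 0.199 mm

If the spring were absent the strut would shorten by αΔT L = 13.4×10⁻⁶ × 62 × 425 = 0.3531 mm.
Let P be the tensile force in the spring. The strut extends elastically by PL/(AE) and the spring stretches by P/k; together these equal δ_free.
P [ L/(AE) + 1/k ] = δ_free → P [ 425/(1550×202×10³) + 1/(570×10³) ] = 0.3531.
P = 0.3531 / 3.112×10⁻⁶ = 113500 N.
Spring extension = P/k = 113500/(570×10³) = 0.1991 mm.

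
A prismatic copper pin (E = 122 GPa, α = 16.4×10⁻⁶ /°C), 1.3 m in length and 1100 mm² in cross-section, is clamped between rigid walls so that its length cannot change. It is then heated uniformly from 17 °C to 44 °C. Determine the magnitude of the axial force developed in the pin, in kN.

The ends cannot move, so σ = EαΔT = 122×10³ × 16.4×10⁻⁶ × 27 = 54.02 MPa.
Axial force P = σA = 54.02 × 1100 = 59420 N = 59.42 kN, compressive.

P ≈ 59.4 kN (compressive)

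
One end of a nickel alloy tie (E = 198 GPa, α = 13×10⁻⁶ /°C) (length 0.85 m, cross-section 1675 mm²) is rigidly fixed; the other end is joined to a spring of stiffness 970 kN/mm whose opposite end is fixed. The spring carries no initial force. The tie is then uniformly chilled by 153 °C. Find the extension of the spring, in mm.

The unrestrained thermal change is αΔT L = 13×10⁻⁶ × 153 × 850 = 1.691 mm.
Let P be the tensile force in the spring. The tie extends elastically by PL/(AE) and the spring stretches by P/k; together these equal δ_free.
P [ L/(AE) + 1/k ] = δ_free → P [ 850/(1675×198×10³) + 1/(970×10³) ] = 1.691.
P = 1.691 / 3.594×10⁻⁶ = 470400 N.
Spring extension = P/k = 470400/(970×10³) = 0.485 mm.

δ ≈ 0.485 mm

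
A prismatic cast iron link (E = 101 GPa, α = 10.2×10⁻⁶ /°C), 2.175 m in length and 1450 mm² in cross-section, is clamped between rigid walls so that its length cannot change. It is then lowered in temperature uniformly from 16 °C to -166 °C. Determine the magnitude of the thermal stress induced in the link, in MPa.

σ ≈ 187 MPa (tensile)

With length fixed, the mechanical strain must cancel the thermal strain αΔT = 10.2×10⁻⁶ × 182 = 1856.4×10⁻⁶.
σ = EαΔT = 101×10³ × 10.2×10⁻⁶ × 182 = 187.5 MPa (tensile; the link is trying to contract).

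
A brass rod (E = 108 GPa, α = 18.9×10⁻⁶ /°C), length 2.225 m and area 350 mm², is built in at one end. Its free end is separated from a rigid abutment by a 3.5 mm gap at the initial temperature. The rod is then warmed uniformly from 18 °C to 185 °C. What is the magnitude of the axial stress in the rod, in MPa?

Unrestrained expansion: δ_free = αΔT L = 18.9×10⁻⁶ × 167 × 2225 = 7.023 mm.
This exceeds the 3.5 mm gap, so the wall pushes back. The portion of expansion that must be recovered elastically is δ_free − gap = 7.023 − 3.5 = 3.523 mm.
Compatibility: PL/(AE) = 3.523 mm, so σ = P/A = E × (3.523/2225) = 171 MPa.

σ ≈ 171 MPa (compressive)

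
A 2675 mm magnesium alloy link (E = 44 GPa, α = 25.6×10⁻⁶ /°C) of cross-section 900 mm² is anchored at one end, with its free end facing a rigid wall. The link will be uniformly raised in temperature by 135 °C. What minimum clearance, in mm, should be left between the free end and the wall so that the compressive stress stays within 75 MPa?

Free expansion if unrestrained: δ_free = αΔT L = 25.6×10⁻⁶ × 135 × 2675 = 9.245 mm.
A stress of 75 MPa corresponds to the wall pushing the link back by σL/E = 75×2675/(44×10³) = 4.56 mm.
The gap must absorb the remainder: g_min = 9.245 − 4.56 = 4.685 mm.

g ≈ 4.69 mm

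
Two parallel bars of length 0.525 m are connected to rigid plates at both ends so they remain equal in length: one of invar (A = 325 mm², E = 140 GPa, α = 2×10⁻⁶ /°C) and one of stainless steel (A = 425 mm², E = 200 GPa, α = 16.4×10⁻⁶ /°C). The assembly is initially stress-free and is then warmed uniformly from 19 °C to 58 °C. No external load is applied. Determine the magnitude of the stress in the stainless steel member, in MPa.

σ ≈ 39.2 MPa (compressive)

The stainless steel has the larger α, so on heating it would change length more than the invar if both were free. The rigid plates force a common final length, so the stainless steel is put into compression and the invar into tension, with equal and opposite forces P (no external load).
Equating the net (thermal + elastic) strains gives |α₁ − α₂|·ΔT = P·[1/(A₁E₁) + 1/(A₂E₂)].
|α₁ − α₂|·ΔT = 14.4×10⁻⁶ × 39 = 0.0005616.
1/(A₁E₁) + 1/(A₂E₂) = 1/(325×140×10³) + 1/(425×200×10³) = 3.374×10⁻⁸ N⁻¹.
P = 0.0005616 / 3.374×10⁻⁸ = 16640 N = 16.64 kN.
σ_{stainless steel} = P/A₂ = 16640/425 = 39.16 MPa, compressive.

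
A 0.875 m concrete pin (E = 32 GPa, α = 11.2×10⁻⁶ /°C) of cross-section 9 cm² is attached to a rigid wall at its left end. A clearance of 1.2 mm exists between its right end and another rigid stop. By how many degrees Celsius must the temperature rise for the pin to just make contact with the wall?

Contact occurs when the free expansion equals the gap: αΔT L = 1.2 mm.
So ΔT = g/(αL) = 1.2/(11.2×10⁻⁶ × 875) = 122.4 °C.

ΔT ≈ 122 °C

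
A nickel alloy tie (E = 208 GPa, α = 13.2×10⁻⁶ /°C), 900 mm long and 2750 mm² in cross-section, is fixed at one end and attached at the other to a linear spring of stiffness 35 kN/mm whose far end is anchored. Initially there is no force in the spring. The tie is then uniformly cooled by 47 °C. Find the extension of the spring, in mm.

δ ≈ 0.529 mm

The unrestrained thermal change is αΔT L = 13.2×10⁻⁶ × 47 × 900 = 0.5584 mm.
Let P be the tensile force in the spring. The tie extends elastically by PL/(AE) and the spring stretches by P/k; together these equal δ_free.
So P = δ_free / [L/(AE) + 1/k] = 0.5584 / [ 900/(2750×208×10³) + 1/(35×10³) ].
P = 0.5584 / 3.014×10⁻⁵ = 18520 N.
Spring extension = P/k = 18520/(35×10³) = 0.5292 mm.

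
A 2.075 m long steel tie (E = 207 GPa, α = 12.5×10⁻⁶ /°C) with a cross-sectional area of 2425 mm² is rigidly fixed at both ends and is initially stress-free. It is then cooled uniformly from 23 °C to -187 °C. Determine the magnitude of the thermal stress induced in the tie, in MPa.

σ ≈ 543 MPa (tensile)

Because both ends are immovable the net strain is zero, and the suppressed thermal strain is αΔT = 12.5×10⁻⁶ × 210 = 2625×10⁻⁶.
σ = EαΔT = 207×10³ × 12.5×10⁻⁶ × 210 = 543.4 MPa (tensile; the tie is trying to contract).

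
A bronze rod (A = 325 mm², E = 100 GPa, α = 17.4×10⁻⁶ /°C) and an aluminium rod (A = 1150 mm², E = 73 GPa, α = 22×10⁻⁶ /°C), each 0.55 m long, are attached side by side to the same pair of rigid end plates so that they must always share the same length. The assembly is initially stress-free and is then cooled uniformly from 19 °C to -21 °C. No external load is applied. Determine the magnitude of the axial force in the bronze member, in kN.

Both members must finish at the same length. With the larger α, the aluminium tends to over-contract; the plates restrain it, putting the aluminium in tension and the bronze in compression. With no external load the two internal forces are equal and opposite, magnitude P.
Setting the final lengths equal and cancelling L: (α₁ − α₂)ΔT = P/(A₁E₁) + P/(A₂E₂).
|α₁ − α₂|·ΔT = 4.6×10⁻⁶ × 40 = 0.000184.
1/(A₁E₁) + 1/(A₂E₂) = 1/(325×100×10³) + 1/(1150×73×10³) = 4.268×10⁻⁸ N⁻¹.
So P = 0.000184 / 4.268×10⁻⁸ = 4.311 kN.

P ≈ 4.31 kN (compressive in the bronze)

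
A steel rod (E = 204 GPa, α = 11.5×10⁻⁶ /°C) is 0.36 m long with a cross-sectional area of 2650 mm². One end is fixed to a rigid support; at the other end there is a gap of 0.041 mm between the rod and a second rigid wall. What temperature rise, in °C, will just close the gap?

ΔT ≈ 9.9 °C

The gap closes when αΔT L = 0.041 mm, since the rod is still unstressed at that instant.
So ΔT = g/(αL) = 0.041/(11.5×10⁻⁶ × 360) = 9.903 °C.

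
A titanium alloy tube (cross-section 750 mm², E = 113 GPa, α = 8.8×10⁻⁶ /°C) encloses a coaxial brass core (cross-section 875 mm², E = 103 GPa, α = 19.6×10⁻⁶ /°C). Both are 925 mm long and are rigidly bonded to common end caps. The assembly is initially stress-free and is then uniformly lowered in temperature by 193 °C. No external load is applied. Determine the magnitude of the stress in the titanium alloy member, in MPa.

Both members must finish at the same length. With the larger α, the brass tends to over-contract; the plates restrain it, putting the brass in tension and the titanium alloy in compression. With no external load the two internal forces are equal and opposite, magnitude P.
Equating the net (thermal + elastic) strains gives |α₁ − α₂|·ΔT = P·[1/(A₁E₁) + 1/(A₂E₂)].
|α₁ − α₂|·ΔT = 10.8×10⁻⁶ × 193 = 0.002084.
1/(A₁E₁) + 1/(A₂E₂) = 1/(750×113×10³) + 1/(875×103×10³) = 2.29×10⁻⁸ N⁻¹.
P = 0.002084 / 2.29×10⁻⁸ = 91040 N = 91.04 kN.
σ_{titanium alloy} = P/A₁ = 91040/750 = 121.4 MPa, compressive.

σ ≈ 121 MPa (compressive)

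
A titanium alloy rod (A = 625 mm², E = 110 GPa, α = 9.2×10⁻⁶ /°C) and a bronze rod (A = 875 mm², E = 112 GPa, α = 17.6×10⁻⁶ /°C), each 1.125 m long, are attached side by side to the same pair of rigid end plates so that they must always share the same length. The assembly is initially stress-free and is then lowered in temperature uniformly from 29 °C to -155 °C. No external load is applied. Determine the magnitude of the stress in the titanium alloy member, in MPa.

σ ≈ 99.9 MPa (compressive)

Both members must finish at the same length. With the larger α, the bronze tends to over-contract; the plates restrain it, putting the bronze in tension and the titanium alloy in compression. With no external load the two internal forces are equal and opposite, magnitude P.
Compatibility of the two members (thermal + elastic change equal): (α₁ − α₂)ΔT = P·[1/(A₁E₁) + 1/(A₂E₂)].
|α₁ − α₂|·ΔT = 8.4×10⁻⁶ × 184 = 0.001546.
1/(A₁E₁) + 1/(A₂E₂) = 1/(625×110×10³) + 1/(875×112×10³) = 2.475×10⁻⁸ N⁻¹.
So P = 0.001546 / 2.475×10⁻⁸ = 62.45 kN.
σ_{titanium alloy} = P/A₁ = 62450/625 = 99.92 MPa, compressive.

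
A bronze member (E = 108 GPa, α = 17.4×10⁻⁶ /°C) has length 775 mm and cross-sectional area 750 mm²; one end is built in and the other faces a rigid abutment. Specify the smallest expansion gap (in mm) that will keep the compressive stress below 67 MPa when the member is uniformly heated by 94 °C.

Free expansion if unrestrained: δ_free = αΔT L = 17.4×10⁻⁶ × 94 × 775 = 1.268 mm.
At the allowable stress the elastic shortening the wall may impose is σL/E = 67 × 775 / (108×10³) = 0.4808 mm.
So the gap has to take up the difference, g_min = δ_free − σL/E = 1.268 − 0.4808 = 0.7868 mm.

g ≈ 0.787 mm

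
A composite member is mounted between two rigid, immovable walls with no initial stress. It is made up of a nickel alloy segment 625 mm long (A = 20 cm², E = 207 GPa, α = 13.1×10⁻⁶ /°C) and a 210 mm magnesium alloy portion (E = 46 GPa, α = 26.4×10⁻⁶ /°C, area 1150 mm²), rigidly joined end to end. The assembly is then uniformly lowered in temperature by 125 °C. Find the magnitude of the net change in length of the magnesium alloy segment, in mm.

|ΔL| ≈ 0.551 mm

With the walls removed the bar would change length by δ_free = Σ αᵢΔT Lᵢ = 13.1×10⁻⁶×125×625 + 26.4×10⁻⁶×125×210 = 1.716 mm.
Since the ends are fixed, an axial force P builds up, equal in every segment, with P · Σ Lᵢ/(AᵢEᵢ) = δ_free.
Σ Lᵢ/(AᵢEᵢ) = 625/(2000×207×10³) + 210/(1150×46×10³) = 5.479×10⁻⁶ mm/N.
Hence P = δ_free / Σ(L/AE) = 1.716/5.479×10⁻⁶ = 313.3 kN (tensile).
For the magnesium alloy segment, free thermal change = 26.4×10⁻⁶×125×210 = 0.693 mm and elastic change from P = 313300×210/(1150×46×10³) = 1.244 mm; these oppose, so the net change is 0.551 mm (segment lengthens).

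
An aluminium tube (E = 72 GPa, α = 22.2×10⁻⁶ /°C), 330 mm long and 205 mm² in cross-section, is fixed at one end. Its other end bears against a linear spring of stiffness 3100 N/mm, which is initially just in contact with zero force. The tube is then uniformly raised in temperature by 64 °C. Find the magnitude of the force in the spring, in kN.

P ≈ 1.36 kN

The unrestrained thermal change is αΔT L = 22.2×10⁻⁶ × 64 × 330 = 0.4689 mm.
With a force P in the spring, the elastic change of the tube is PL/(AE) and that of the spring is P/k; compatibility requires their sum to equal δ_free.
So P = δ_free / [L/(AE) + 1/k] = 0.4689 / [ 330/(205×72×10³) + 1/(3100) ].
P = 0.4689 / 0.0003449 = 1359 N.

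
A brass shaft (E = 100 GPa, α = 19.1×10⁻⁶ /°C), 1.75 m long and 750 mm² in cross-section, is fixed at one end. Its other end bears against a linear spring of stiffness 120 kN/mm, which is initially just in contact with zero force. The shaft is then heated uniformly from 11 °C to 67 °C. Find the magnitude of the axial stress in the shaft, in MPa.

σ ≈ 78.8 MPa (compressive)

The unrestrained thermal change is αΔT L = 19.1×10⁻⁶ × 56 × 1750 = 1.872 mm.
With a force P in the spring, the elastic change of the shaft is PL/(AE) and that of the spring is P/k; compatibility requires their sum to equal δ_free.
So P = δ_free / [L/(AE) + 1/k] = 1.872 / [ 1750/(750×100×10³) + 1/(120×10³) ].
P = 1.872 / 3.167×10⁻⁵ = 59110 N.
σ = P/A = 59110/750 = 78.81 MPa.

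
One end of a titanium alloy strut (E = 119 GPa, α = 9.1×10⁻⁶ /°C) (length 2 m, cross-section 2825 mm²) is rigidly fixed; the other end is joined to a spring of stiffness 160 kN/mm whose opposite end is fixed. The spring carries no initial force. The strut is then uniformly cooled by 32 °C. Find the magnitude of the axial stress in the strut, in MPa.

σ ≈ 16.9 MPa (tensile)

Free thermal contraction: δ_free = αΔT L = 9.1×10⁻⁶ × 32 × 2000 = 0.5824 mm.
Let P be the tensile force in the spring. The strut extends elastically by PL/(AE) and the spring stretches by P/k; together these equal δ_free.
P [ L/(AE) + 1/k ] = δ_free → P [ 2000/(2825×119×10³) + 1/(160×10³) ] = 0.5824.
P = 0.5824 / 1.22×10⁻⁵ = 47740 N.
σ = P/A = 47740/2825 = 16.9 MPa.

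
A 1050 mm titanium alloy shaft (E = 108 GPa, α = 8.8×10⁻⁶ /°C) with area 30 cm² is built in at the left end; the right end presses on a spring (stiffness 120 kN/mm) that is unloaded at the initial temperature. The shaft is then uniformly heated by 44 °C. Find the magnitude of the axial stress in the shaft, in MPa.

The unrestrained thermal change is αΔT L = 8.8×10⁻⁶ × 44 × 1050 = 0.4066 mm.
With a force P in the spring, the elastic change of the shaft is PL/(AE) and that of the spring is P/k; compatibility requires their sum to equal δ_free.
So P = δ_free / [L/(AE) + 1/k] = 0.4066 / [ 1050/(3000×108×10³) + 1/(120×10³) ].
P = 0.4066 / 1.157×10⁻⁵ = 35130 N.
σ = P/A = 35130/3000 = 11.71 MPa.

σ ≈ 11.7 MPa (compressive)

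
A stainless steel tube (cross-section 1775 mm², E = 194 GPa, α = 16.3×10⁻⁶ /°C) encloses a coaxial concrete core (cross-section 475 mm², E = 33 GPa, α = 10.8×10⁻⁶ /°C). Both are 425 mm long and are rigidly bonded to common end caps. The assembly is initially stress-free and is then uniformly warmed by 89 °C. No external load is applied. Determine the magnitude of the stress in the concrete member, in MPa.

Both members must finish at the same length. With the larger α, the stainless steel tends to over-expand; the plates restrain it, putting the stainless steel in compression and the concrete in tension. With no external load the two internal forces are equal and opposite, magnitude P.
Equating the net (thermal + elastic) strains gives |α₁ − α₂|·ΔT = P·[1/(A₁E₁) + 1/(A₂E₂)].
|α₁ − α₂|·ΔT = 5.5×10⁻⁶ × 89 = 0.0004895.
1/(A₁E₁) + 1/(A₂E₂) = 1/(1775×194×10³) + 1/(475×33×10³) = 6.67×10⁻⁸ N⁻¹.
So P = 0.0004895 / 6.67×10⁻⁸ = 7.339 kN.
σ_{concrete} = P/A₂ = 7339/475 = 15.45 MPa, tensile.

σ ≈ 15.5 MPa (tensile)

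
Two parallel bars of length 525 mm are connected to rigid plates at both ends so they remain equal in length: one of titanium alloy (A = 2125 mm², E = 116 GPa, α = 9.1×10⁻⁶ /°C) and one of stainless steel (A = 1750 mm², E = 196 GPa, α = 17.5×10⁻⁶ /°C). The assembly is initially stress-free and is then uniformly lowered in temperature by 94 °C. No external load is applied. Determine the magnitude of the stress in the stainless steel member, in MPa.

Equilibrium of a rigid end plate with no external load gives equal and opposite internal forces ±P in the two members. Since α_{stainless steel} > α_{titanium alloy}, cooling drives the stainless steel into tension and the titanium alloy into compression.
Equating the net (thermal + elastic) strains gives |α₁ − α₂|·ΔT = P·[1/(A₁E₁) + 1/(A₂E₂)].
|α₁ − α₂|·ΔT = 8.4×10⁻⁶ × 94 = 0.0007896.
1/(A₁E₁) + 1/(A₂E₂) = 1/(2125×116×10³) + 1/(1750×196×10³) = 6.972×10⁻⁹ N⁻¹.
P = 0.0007896 / 6.972×10⁻⁹ = 113200 N = 113.2 kN.
σ_{stainless steel} = P/A₂ = 113200/1750 = 64.71 MPa, tensile.

σ ≈ 64.7 MPa (tensile)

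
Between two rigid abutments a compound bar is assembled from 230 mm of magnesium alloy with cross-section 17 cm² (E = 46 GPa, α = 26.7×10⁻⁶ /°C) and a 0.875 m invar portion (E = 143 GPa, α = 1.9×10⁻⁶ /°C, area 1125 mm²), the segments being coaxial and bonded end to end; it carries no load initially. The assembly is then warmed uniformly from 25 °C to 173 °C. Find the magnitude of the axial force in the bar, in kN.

P ≈ 138 kN (compressive)

Free thermal expansion of the whole bar: Σ αᵢΔT Lᵢ = 26.7×10⁻⁶×148×230 + 1.9×10⁻⁶×148×875 = 1.155 mm.
The walls prevent any net length change, so an axial force P (same in every segment) develops. Compatibility: P · Σ Lᵢ/(AᵢEᵢ) = δ_free.
The series flexibility is Σ Lᵢ/(AᵢEᵢ) = 230/(1700×46×10³) + 875/(1125×143×10³) = 8.38×10⁻⁶ mm/N.
So P = 1.155 / 8.38×10⁻⁶ = 137.8 kN, compressive.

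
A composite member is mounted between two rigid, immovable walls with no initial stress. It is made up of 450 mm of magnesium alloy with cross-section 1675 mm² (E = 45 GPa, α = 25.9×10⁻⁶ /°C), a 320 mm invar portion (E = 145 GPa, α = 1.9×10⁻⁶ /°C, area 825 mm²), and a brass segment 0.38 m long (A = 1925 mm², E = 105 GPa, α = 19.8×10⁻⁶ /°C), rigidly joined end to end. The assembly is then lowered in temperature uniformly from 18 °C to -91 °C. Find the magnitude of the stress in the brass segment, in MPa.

With the walls removed the bar would change length by δ_free = Σ αᵢΔT Lᵢ = 25.9×10⁻⁶×109×450 + 1.9×10⁻⁶×109×320 + 19.8×10⁻⁶×109×380 = 2.157 mm.
Since the ends are fixed, an axial force P builds up, equal in every segment, with P · Σ Lᵢ/(AᵢEᵢ) = δ_free.
The series flexibility is Σ Lᵢ/(AᵢEᵢ) = 450/(1675×45×10³) + 320/(825×145×10³) + 380/(1925×105×10³) = 1.053×10⁻⁵ mm/N.
Hence P = δ_free / Σ(L/AE) = 2.157/1.053×10⁻⁵ = 204.9 kN (tensile).
σ_{brass} = P / A = 204900 / 1925 = 106.4 MPa.

σ ≈ 106 MPa (tensile)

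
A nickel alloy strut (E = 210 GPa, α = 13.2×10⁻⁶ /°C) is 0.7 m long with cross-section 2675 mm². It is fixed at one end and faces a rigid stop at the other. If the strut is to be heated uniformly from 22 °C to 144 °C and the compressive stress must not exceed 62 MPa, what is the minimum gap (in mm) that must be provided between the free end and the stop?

Free expansion if unrestrained: δ_free = αΔT L = 13.2×10⁻⁶ × 122 × 700 = 1.127 mm.
A stress of 62 MPa corresponds to the wall pushing the strut back by σL/E = 62×700/(210×10³) = 0.2067 mm.
The gap must absorb the remainder: g_min = 1.127 − 0.2067 = 0.9206 mm.

g ≈ 0.921 mm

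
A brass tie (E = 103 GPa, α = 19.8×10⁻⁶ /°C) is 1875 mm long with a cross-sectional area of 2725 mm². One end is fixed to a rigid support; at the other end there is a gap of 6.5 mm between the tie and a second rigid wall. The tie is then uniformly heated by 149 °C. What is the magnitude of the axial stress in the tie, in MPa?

Free thermal elongation = αΔT L = 19.8×10⁻⁶ × 149 × 1875 = 5.532 mm.
This is smaller than the 6.5 mm clearance, so the tie expands freely without reaching the stop — the stress is zero.

σ ≈ 0 MPa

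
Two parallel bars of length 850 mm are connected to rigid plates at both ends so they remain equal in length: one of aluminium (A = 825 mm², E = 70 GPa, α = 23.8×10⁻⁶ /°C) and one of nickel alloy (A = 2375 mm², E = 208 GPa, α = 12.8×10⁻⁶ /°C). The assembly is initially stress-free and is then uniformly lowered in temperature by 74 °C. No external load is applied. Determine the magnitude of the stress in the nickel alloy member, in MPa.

Equilibrium of a rigid end plate with no external load gives equal and opposite internal forces ±P in the two members. Since α_{aluminium} > α_{nickel alloy}, cooling drives the aluminium into tension and the nickel alloy into compression.
Equating the net (thermal + elastic) strains gives |α₁ − α₂|·ΔT = P·[1/(A₁E₁) + 1/(A₂E₂)].
|α₁ − α₂|·ΔT = 11×10⁻⁶ × 74 = 0.000814.
1/(A₁E₁) + 1/(A₂E₂) = 1/(825×70×10³) + 1/(2375×208×10³) = 1.934×10⁻⁸ N⁻¹.
P = 0.000814 / 1.934×10⁻⁸ = 42090 N = 42.09 kN.
σ_{nickel alloy} = P/A₂ = 42090/2375 = 17.72 MPa, compressive.

σ ≈ 17.7 MPa (compressive)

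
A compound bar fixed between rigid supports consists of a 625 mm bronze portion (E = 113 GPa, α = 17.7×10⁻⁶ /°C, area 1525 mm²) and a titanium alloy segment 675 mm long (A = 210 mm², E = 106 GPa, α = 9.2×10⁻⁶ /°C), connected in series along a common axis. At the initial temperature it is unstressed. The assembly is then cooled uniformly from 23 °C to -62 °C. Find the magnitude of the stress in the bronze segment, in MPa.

σ ≈ 28.4 MPa (tensile)

If the supports were absent, the total length change would be Σ αᵢΔT Lᵢ = 17.7×10⁻⁶×85×625 + 9.2×10⁻⁶×85×675 = 1.468 mm.
Since the ends are fixed, an axial force P builds up, equal in every segment, with P · Σ Lᵢ/(AᵢEᵢ) = δ_free.
Σ Lᵢ/(AᵢEᵢ) = 625/(1525×113×10³) + 675/(210×106×10³) = 3.395×10⁻⁵ mm/N.
P = 1.468 / 3.395×10⁻⁵ = 43240 N = 43.24 kN, tensile.
σ_{bronze} = P / A = 43240 / 1525 = 28.36 MPa.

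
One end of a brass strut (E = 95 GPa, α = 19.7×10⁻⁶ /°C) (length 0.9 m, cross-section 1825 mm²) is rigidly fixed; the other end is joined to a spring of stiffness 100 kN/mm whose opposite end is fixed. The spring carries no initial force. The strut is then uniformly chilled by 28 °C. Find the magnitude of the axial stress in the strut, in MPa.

If the spring were absent the strut would shorten by αΔT L = 19.7×10⁻⁶ × 28 × 900 = 0.4964 mm.
With a force P in the spring, the elastic change of the strut is PL/(AE) and that of the spring is P/k; compatibility requires their sum to equal δ_free.
So P = δ_free / [L/(AE) + 1/k] = 0.4964 / [ 900/(1825×95×10³) + 1/(100×10³) ].
P = 0.4964 / 1.519×10⁻⁵ = 32680 N.
σ = P/A = 32680/1825 = 17.91 MPa.

σ ≈ 17.9 MPa (tensile)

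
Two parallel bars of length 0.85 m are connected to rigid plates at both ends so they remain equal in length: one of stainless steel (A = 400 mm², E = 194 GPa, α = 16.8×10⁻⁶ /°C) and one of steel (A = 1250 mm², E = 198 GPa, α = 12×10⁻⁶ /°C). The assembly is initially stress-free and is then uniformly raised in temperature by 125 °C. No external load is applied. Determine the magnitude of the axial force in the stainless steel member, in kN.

P ≈ 35.4 kN (compressive in the stainless steel)

Equilibrium of a rigid end plate with no external load gives equal and opposite internal forces ±P in the two members. Since α_{stainless steel} > α_{steel}, heating drives the stainless steel into compression and the steel into tension.
Compatibility of the two members (thermal + elastic change equal): (α₁ − α₂)ΔT = P·[1/(A₁E₁) + 1/(A₂E₂)].
|α₁ − α₂|·ΔT = 4.8×10⁻⁶ × 125 = 0.0006.
1/(A₁E₁) + 1/(A₂E₂) = 1/(400×194×10³) + 1/(1250×198×10³) = 1.693×10⁻⁸ N⁻¹.
So P = 0.0006 / 1.693×10⁻⁸ = 35.45 kN.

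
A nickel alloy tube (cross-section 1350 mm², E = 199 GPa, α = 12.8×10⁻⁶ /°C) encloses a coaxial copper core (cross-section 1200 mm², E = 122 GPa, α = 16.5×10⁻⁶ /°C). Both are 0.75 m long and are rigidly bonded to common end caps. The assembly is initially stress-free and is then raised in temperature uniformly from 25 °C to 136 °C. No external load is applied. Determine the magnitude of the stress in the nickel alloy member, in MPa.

σ ≈ 28.8 MPa (tensile)

The copper has the larger α, so on heating it would change length more than the nickel alloy if both were free. The rigid plates force a common final length, so the copper is put into compression and the nickel alloy into tension, with equal and opposite forces P (no external load).
Equating the net (thermal + elastic) strains gives |α₁ − α₂|·ΔT = P·[1/(A₁E₁) + 1/(A₂E₂)].
|α₁ − α₂|·ΔT = 3.7×10⁻⁶ × 111 = 0.0004107.
1/(A₁E₁) + 1/(A₂E₂) = 1/(1350×199×10³) + 1/(1200×122×10³) = 1.055×10⁻⁸ N⁻¹.
So P = 0.0004107 / 1.055×10⁻⁸ = 38.92 kN.
σ_{nickel alloy} = P/A₁ = 38920/1350 = 28.83 MPa, tensile.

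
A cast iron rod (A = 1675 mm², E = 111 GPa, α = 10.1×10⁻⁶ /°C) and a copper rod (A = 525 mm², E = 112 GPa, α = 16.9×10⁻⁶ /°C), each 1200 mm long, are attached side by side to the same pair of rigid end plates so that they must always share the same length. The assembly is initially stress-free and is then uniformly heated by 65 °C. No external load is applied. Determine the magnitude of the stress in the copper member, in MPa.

σ ≈ 37.6 MPa (compressive)

Both members must finish at the same length. With the larger α, the copper tends to over-expand; the plates restrain it, putting the copper in compression and the cast iron in tension. With no external load the two internal forces are equal and opposite, magnitude P.
Compatibility of the two members (thermal + elastic change equal): (α₁ − α₂)ΔT = P·[1/(A₁E₁) + 1/(A₂E₂)].
|α₁ − α₂|·ΔT = 6.8×10⁻⁶ × 65 = 0.000442.
1/(A₁E₁) + 1/(A₂E₂) = 1/(1675×111×10³) + 1/(525×112×10³) = 2.239×10⁻⁸ N⁻¹.
So P = 0.000442 / 2.239×10⁻⁸ = 19.75 kN.
σ_{copper} = P/A₂ = 19750/525 = 37.61 MPa, compressive.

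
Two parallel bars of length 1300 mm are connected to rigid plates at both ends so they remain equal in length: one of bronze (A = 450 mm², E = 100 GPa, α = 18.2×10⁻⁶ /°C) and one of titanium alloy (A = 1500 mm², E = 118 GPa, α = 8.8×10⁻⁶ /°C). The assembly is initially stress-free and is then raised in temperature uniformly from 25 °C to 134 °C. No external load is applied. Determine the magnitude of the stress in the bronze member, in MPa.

σ ≈ 81.7 MPa (compressive)

Both members must finish at the same length. With the larger α, the bronze tends to over-expand; the plates restrain it, putting the bronze in compression and the titanium alloy in tension. With no external load the two internal forces are equal and opposite, magnitude P.
Equating the net (thermal + elastic) strains gives |α₁ − α₂|·ΔT = P·[1/(A₁E₁) + 1/(A₂E₂)].
|α₁ − α₂|·ΔT = 9.4×10⁻⁶ × 109 = 0.001025.
1/(A₁E₁) + 1/(A₂E₂) = 1/(450×100×10³) + 1/(1500×118×10³) = 2.787×10⁻⁸ N⁻¹.
P = 0.001025 / 2.787×10⁻⁸ = 36760 N = 36.76 kN.
σ_{bronze} = P/A₁ = 36760/450 = 81.69 MPa, compressive.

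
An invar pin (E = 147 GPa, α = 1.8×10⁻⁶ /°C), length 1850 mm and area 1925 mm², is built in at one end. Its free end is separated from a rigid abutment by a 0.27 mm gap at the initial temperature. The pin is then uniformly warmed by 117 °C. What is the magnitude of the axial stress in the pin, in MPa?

σ ≈ 9.5 MPa (compressive)

Unrestrained expansion: δ_free = αΔT L = 1.8×10⁻⁶ × 117 × 1850 = 0.3896 mm.
The gap closes (δ_free > 0.27 mm) and the wall then resists a further 0.3896 − 0.27 = 0.1196 mm of expansion.
Compatibility: PL/(AE) = 0.1196 mm, so σ = P/A = E × (0.1196/1850) = 9.504 MPa.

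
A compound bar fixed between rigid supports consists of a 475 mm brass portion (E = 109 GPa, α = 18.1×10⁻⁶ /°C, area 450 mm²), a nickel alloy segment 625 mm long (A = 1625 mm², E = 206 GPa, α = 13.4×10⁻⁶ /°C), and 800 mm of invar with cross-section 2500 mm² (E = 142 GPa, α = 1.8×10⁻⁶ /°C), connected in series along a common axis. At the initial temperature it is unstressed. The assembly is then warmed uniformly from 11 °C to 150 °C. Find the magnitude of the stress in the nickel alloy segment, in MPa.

σ ≈ 114 MPa (compressive)

With the walls removed the bar would change length by δ_free = Σ αᵢΔT Lᵢ = 18.1×10⁻⁶×139×475 + 13.4×10⁻⁶×139×625 + 1.8×10⁻⁶×139×800 = 2.559 mm.
Since the ends are fixed, an axial force P builds up, equal in every segment, with P · Σ Lᵢ/(AᵢEᵢ) = δ_free.
Σ Lᵢ/(AᵢEᵢ) = 475/(450×109×10³) + 625/(1625×206×10³) + 800/(2500×142×10³) = 1.38×10⁻⁵ mm/N.
P = 2.559 / 1.38×10⁻⁵ = 185400 N = 185.4 kN, compressive.
σ_{nickel alloy} = P / A = 185400 / 1625 = 114.1 MPa.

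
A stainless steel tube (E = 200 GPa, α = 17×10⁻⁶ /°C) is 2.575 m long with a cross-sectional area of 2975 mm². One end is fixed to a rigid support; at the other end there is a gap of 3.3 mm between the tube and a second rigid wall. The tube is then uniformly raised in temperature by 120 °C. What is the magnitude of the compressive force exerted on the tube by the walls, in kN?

P ≈ 451 kN

Unrestrained expansion: δ_free = αΔT L = 17×10⁻⁶ × 120 × 2575 = 5.253 mm.
After closing the 3.3 mm clearance, 5.253 − 3.3 = 1.953 mm of expansion remains to be suppressed by the wall.
That suppressed elongation corresponds to σ = E·Δ/L = 200×10³ × 1.953/2575 = 151.7 MPa.
Force on the wall = σA = 151.7 × 2975 mm² = 451.3 kN.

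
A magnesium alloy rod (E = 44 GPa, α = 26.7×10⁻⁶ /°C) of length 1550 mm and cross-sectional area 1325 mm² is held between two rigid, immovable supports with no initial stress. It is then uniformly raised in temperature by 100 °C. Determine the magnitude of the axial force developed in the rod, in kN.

Full restraint means ε = 0, so the stress is σ = EαΔT = 44×10³ × 26.7×10⁻⁶ × 100 = 117.5 MPa.
Axial force P = σA = 117.5 × 1325 = 155700 N = 155.7 kN, compressive.

P ≈ 156 kN (compressive)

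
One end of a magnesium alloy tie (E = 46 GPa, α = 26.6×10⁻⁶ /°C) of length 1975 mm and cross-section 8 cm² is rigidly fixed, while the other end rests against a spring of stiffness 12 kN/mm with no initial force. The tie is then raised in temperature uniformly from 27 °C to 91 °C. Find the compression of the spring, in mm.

δ ≈ 2.05 mm

Free thermal expansion: δ_free = αΔT L = 26.6×10⁻⁶ × 64 × 1975 = 3.362 mm.
Let P be the compressive force at the spring. The tie shortens elastically by PL/(AE) and the spring compresses by P/k; together these equal δ_free.
P [ L/(AE) + 1/k ] = δ_free → P [ 1975/(800×46×10³) + 1/(12×10³) ] = 3.362.
P = 3.362 / 0.000137 = 24540 N.
Spring compression = P/k = 24540/(12×10³) = 2.045 mm.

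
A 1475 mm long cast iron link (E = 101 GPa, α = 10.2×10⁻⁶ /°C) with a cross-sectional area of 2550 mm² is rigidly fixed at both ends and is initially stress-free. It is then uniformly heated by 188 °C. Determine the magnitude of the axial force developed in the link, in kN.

With zero net strain, σ = E·αΔT = 101 GPa × 10.2×10⁻⁶ × 188 = 193.7 MPa.
Axial force P = σA = 193.7 × 2550 = 493900 N = 493.9 kN, compressive.

P ≈ 494 kN (compressive)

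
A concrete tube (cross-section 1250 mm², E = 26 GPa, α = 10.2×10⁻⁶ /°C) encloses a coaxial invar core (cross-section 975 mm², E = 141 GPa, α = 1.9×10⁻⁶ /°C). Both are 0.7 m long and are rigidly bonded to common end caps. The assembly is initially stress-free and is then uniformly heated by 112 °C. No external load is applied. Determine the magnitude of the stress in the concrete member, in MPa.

σ ≈ 19.5 MPa (compressive)

Both members must finish at the same length. With the larger α, the concrete tends to over-expand; the plates restrain it, putting the concrete in compression and the invar in tension. With no external load the two internal forces are equal and opposite, magnitude P.
Compatibility of the two members (thermal + elastic change equal): (α₁ − α₂)ΔT = P·[1/(A₁E₁) + 1/(A₂E₂)].
|α₁ − α₂|·ΔT = 8.3×10⁻⁶ × 112 = 0.0009296.
1/(A₁E₁) + 1/(A₂E₂) = 1/(1250×26×10³) + 1/(975×141×10³) = 3.804×10⁻⁸ N⁻¹.
So P = 0.0009296 / 3.804×10⁻⁸ = 24.44 kN.
σ_{concrete} = P/A₁ = 24440/1250 = 19.55 MPa, compressive.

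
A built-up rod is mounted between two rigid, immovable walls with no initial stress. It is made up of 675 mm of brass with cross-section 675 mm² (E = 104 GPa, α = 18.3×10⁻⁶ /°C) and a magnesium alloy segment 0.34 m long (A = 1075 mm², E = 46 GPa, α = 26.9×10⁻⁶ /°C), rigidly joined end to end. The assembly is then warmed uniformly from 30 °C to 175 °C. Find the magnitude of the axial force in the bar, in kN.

P ≈ 189 kN (compressive)

If the supports were absent, the total length change would be Σ αᵢΔT Lᵢ = 18.3×10⁻⁶×145×675 + 26.9×10⁻⁶×145×340 = 3.117 mm.
The walls prevent any net length change, so an axial force P (same in every segment) develops. Compatibility: P · Σ Lᵢ/(AᵢEᵢ) = δ_free.
The series flexibility is Σ Lᵢ/(AᵢEᵢ) = 675/(675×104×10³) + 340/(1075×46×10³) = 1.649×10⁻⁵ mm/N.
Hence P = δ_free / Σ(L/AE) = 3.117/1.649×10⁻⁵ = 189 kN (compressive).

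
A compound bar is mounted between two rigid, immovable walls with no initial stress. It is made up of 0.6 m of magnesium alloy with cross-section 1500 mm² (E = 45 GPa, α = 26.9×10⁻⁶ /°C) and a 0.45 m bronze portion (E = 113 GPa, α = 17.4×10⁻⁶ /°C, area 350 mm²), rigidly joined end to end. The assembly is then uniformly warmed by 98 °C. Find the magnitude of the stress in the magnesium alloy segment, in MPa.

σ ≈ 77.3 MPa (compressive)

If the supports were absent, the total length change would be Σ αᵢΔT Lᵢ = 26.9×10⁻⁶×98×600 + 17.4×10⁻⁶×98×450 = 2.349 mm.
The walls prevent any net length change, so an axial force P (same in every segment) develops. Compatibility: P · Σ Lᵢ/(AᵢEᵢ) = δ_free.
The series flexibility is Σ Lᵢ/(AᵢEᵢ) = 600/(1500×45×10³) + 450/(350×113×10³) = 2.027×10⁻⁵ mm/N.
P = 2.349 / 2.027×10⁻⁵ = 115900 N = 115.9 kN, compressive.
σ_{magnesium alloy} = P / A = 115900 / 1500 = 77.27 MPa.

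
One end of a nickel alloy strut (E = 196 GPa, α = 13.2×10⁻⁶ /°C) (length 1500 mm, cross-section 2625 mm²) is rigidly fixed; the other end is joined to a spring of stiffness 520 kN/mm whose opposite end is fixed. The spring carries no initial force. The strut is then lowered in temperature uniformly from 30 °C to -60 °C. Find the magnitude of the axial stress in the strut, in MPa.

σ ≈ 140 MPa (tensile)

If the spring were absent the strut would shorten by αΔT L = 13.2×10⁻⁶ × 90 × 1500 = 1.782 mm.
Let P be the tensile force in the spring. The strut extends elastically by PL/(AE) and the spring stretches by P/k; together these equal δ_free.
P [ L/(AE) + 1/k ] = δ_free → P [ 1500/(2625×196×10³) + 1/(520×10³) ] = 1.782.
P = 1.782 / 4.839×10⁻⁶ = 368300 N.
σ = P/A = 368300/2625 = 140.3 MPa.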